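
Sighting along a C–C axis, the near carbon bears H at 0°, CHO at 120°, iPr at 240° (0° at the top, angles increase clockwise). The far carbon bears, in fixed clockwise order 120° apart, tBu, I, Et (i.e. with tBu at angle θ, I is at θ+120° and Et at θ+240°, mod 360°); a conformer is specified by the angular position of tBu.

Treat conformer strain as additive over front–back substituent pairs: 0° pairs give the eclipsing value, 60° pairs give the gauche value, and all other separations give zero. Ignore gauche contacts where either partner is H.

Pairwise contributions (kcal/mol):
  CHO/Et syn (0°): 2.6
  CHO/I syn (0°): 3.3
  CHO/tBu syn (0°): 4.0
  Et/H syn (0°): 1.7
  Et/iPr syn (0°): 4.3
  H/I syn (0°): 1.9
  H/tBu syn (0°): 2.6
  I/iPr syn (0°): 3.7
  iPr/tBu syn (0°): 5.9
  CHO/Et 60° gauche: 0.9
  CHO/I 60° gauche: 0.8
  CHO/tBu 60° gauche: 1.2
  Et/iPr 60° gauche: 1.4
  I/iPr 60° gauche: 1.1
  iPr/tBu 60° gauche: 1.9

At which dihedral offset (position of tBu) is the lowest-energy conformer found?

60°

tBu at 0° (eclipsed): H–tBu eclipsed, CHO–I eclipsed, iPr–Et eclipsed; 2.6 + 3.3 + 4.3 = 10.2 kcal/mol.
tBu at 60° (staggered): CHO–tBu gauche, CHO–I gauche, iPr–I gauche, iPr–Et gauche; 1.2 + 0.8 + 1.1 + 1.4 = 4.5 kcal/mol.
tBu at 120° (eclipsed): H–Et eclipsed, CHO–tBu eclipsed, iPr–I eclipsed; 1.7 + 4.0 + 3.7 = 9.4 kcal/mol.
tBu at 180° (staggered): CHO–tBu gauche, CHO–Et gauche, iPr–tBu gauche, iPr–I gauche; 1.2 + 0.9 + 1.9 + 1.1 = 5.1 kcal/mol.
tBu at 240° (eclipsed): H–I eclipsed, CHO–Et eclipsed, iPr–tBu eclipsed; 1.9 + 2.6 + 5.9 = 10.4 kcal/mol.
tBu at 300° (staggered): CHO–I gauche, CHO–Et gauche, iPr–tBu gauche, iPr–Et gauche; 0.8 + 0.9 + 1.9 + 1.4 = 5.0 kcal/mol.
The minimum (4.5 kcal/mol) occurs with tBu at 60°.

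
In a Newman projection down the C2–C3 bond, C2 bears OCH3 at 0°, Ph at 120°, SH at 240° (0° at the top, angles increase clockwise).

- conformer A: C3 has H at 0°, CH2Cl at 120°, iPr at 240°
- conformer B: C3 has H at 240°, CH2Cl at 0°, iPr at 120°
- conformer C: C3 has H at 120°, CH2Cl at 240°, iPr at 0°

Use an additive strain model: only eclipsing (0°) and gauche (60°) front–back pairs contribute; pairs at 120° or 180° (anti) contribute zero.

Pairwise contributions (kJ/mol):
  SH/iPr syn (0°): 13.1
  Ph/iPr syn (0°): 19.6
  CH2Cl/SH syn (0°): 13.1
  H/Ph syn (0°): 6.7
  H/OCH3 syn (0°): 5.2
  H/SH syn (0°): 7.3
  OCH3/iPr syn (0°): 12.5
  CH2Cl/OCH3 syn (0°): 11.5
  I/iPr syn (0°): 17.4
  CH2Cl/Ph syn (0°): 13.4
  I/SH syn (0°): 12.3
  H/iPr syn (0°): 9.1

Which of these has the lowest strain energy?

A (eclipsed): OCH3–H eclipsed, Ph–CH2Cl eclipsed, SH–iPr eclipsed; 5.2 + 13.4 + 13.1 = 31.7 kJ/mol.
B (eclipsed): OCH3–CH2Cl eclipsed, Ph–iPr eclipsed, SH–H eclipsed; 11.5 + 19.6 + 7.3 = 38.4 kJ/mol.
C (eclipsed): OCH3–iPr eclipsed, Ph–H eclipsed, SH–CH2Cl eclipsed; 12.5 + 6.7 + 13.1 = 32.3 kJ/mol.
A has the lowest total (31.7 kJ/mol).

A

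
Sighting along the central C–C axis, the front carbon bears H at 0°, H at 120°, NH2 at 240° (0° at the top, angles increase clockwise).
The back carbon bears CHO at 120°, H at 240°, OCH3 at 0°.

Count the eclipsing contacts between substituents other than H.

0

Every eclipsing pair involves H, so the count is 0.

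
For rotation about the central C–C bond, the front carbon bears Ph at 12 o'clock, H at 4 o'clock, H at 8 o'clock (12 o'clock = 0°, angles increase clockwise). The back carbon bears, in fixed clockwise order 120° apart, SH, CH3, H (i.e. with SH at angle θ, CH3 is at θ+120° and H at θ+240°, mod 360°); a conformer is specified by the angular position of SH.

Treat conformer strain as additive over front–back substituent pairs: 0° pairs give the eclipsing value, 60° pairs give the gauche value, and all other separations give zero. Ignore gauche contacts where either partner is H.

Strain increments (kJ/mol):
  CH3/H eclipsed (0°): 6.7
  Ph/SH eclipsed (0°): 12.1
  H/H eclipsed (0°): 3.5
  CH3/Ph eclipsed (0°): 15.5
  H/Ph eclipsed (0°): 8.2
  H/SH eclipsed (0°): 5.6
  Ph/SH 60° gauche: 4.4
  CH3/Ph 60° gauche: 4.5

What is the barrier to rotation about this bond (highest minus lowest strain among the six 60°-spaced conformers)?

SH at 0° (eclipsed): Ph–SH eclipsed, H–CH3 eclipsed, H–H eclipsed; 12.1 + 6.7 + 3.5 = 22.3 kJ/mol.
SH at 60° (staggered): Ph–SH gauche; 4.4 = 4.4 kJ/mol.
SH at 120° (eclipsed): Ph–H eclipsed, H–SH eclipsed, H–CH3 eclipsed; 8.2 + 5.6 + 6.7 = 20.5 kJ/mol.
SH at 180° (staggered): Ph–CH3 gauche; 4.5 = 4.5 kJ/mol.
SH at 240° (eclipsed): Ph–CH3 eclipsed, H–H eclipsed, H–SH eclipsed; 15.5 + 3.5 + 5.6 = 24.6 kJ/mol.
SH at 300° (staggered): Ph–SH gauche, Ph–CH3 gauche; 4.4 + 4.5 = 8.9 kJ/mol.
Max at 240° (24.6 kJ/mol), min at 60° (4.4 kJ/mol); barrier = 20.2 kJ/mol.

20.2 kJ/mol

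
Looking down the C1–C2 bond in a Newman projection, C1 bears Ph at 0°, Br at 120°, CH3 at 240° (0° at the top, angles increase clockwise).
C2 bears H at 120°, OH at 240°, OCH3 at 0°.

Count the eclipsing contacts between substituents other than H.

Non-H eclipsing pairs: Ph(0°)/OCH3(0°); CH3(240°)/OH(240°) — 2 interactions.

2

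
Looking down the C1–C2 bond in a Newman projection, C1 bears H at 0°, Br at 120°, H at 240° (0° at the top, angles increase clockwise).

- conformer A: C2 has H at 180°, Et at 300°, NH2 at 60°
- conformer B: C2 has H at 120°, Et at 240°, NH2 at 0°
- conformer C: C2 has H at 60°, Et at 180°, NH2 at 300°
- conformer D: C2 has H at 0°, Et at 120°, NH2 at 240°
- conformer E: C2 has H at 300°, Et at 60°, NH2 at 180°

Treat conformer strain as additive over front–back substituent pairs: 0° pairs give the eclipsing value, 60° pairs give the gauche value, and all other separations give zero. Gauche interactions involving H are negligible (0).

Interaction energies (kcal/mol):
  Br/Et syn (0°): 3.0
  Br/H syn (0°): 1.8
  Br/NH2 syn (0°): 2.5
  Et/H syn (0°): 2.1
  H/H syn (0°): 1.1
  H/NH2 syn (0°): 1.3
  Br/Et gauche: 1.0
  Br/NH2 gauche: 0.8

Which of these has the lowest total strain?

A is staggered. Br at 120° is gauche with NH2 at 60° (0.8). Total 0.8 kcal/mol.
B is eclipsed. H at 0° is eclipsed with NH2 at 0° (1.3); Br at 120° is eclipsed with H at 120° (1.8); H at 240° is eclipsed with Et at 240° (2.1). Total 5.2 kcal/mol.
C is staggered. Br at 120° is gauche with Et at 180° (1.0). Total 1.0 kcal/mol.
D is eclipsed. H at 0° is eclipsed with H at 0° (1.1); Br at 120° is eclipsed with Et at 120° (3.0); H at 240° is eclipsed with NH2 at 240° (1.3). Total 5.4 kcal/mol.
E is staggered. Br at 120° is gauche with Et at 60° (1.0); Br at 120° is gauche with NH2 at 180° (0.8). Total 1.8 kcal/mol.
A has the lowest total (0.8 kcal/mol).

A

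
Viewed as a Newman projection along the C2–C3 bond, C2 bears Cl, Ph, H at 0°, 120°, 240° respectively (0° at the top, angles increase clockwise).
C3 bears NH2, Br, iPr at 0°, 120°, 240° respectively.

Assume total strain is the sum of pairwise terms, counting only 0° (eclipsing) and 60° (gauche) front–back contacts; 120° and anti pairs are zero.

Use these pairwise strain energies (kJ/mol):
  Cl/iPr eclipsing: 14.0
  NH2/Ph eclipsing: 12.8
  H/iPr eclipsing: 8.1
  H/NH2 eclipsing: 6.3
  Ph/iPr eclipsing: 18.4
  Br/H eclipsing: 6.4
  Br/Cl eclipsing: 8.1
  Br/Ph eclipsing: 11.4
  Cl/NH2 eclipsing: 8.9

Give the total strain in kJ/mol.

This conformer is eclipsed. Cl at 0° is eclipsed with NH2 at 0° (8.9); Ph at 120° is eclipsed with Br at 120° (11.4); H at 240° is eclipsed with iPr at 240° (8.1). Total 28.4 kJ/mol.

28.4 kJ/mol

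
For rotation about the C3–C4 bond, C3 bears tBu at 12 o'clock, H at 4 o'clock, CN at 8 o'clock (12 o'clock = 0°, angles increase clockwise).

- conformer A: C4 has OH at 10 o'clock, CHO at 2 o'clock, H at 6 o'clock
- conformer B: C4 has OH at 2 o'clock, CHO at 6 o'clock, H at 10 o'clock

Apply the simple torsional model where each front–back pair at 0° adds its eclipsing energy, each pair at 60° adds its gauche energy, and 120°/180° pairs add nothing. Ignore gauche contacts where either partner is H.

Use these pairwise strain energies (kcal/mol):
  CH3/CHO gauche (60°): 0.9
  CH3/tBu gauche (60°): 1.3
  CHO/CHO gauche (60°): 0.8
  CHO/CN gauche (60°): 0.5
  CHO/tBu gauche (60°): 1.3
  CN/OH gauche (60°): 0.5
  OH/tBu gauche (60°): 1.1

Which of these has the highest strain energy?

A

A is staggered. tBu at 0° is gauche with OH at 300° (1.1); tBu at 0° is gauche with CHO at 60° (1.3); CN at 240° is gauche with OH at 300° (0.5). Total 2.9 kcal/mol.
B is staggered. tBu at 0° is gauche with OH at 60° (1.1); CN at 240° is gauche with CHO at 180° (0.5). Total 1.6 kcal/mol.
A has the highest total (2.9 kcal/mol).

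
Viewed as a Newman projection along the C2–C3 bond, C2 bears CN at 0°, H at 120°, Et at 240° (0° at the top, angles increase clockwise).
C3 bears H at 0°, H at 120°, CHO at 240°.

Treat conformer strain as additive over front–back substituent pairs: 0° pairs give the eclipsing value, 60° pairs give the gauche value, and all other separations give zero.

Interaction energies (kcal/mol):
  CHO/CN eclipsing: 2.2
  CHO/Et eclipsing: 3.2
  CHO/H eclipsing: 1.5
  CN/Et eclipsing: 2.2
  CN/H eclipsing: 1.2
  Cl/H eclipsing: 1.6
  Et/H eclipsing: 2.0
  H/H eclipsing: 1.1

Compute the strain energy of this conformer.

5.5 kcal/mol

This conformer (eclipsed): CN(0°)/H(0°) eclipsed 1.2; H(120°)/H(120°) eclipsed 1.1; Et(240°)/CHO(240°) eclipsed 3.2 → 5.5 kcal/mol.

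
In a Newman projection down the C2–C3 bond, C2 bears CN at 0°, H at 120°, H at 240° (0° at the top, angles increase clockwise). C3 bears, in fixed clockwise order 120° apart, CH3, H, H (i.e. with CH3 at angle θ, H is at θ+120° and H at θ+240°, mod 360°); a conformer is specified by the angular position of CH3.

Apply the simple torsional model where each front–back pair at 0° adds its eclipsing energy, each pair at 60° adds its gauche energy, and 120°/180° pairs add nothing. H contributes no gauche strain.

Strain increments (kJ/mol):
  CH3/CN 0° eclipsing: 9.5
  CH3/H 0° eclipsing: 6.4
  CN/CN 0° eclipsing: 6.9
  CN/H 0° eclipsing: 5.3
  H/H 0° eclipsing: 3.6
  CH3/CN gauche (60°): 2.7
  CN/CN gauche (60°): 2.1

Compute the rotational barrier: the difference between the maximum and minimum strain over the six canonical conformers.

16.7 kJ/mol

CH3 at 0° (eclipsed): CN(0°)/CH3(0°) eclipsed 9.5; H(120°)/H(120°) eclipsed 3.6; H(240°)/H(240°) eclipsed 3.6 → 16.7 kJ/mol.
CH3 at 60° (staggered): CN(0°)/CH3(60°) gauche 2.7 → 2.7 kJ/mol.
CH3 at 120° (eclipsed): CN(0°)/H(0°) eclipsed 5.3; H(120°)/CH3(120°) eclipsed 6.4; H(240°)/H(240°) eclipsed 3.6 → 15.3 kJ/mol.
CH3 at 180° (staggered): no non-H gauche contacts → 0.0 kJ/mol.
CH3 at 240° (eclipsed): CN(0°)/H(0°) eclipsed 5.3; H(120°)/H(120°) eclipsed 3.6; H(240°)/CH3(240°) eclipsed 6.4 → 15.3 kJ/mol.
CH3 at 300° (staggered): CN(0°)/CH3(300°) gauche 2.7 → 2.7 kJ/mol.
Max at 0° (16.7 kJ/mol), min at 180° (0.0 kJ/mol); barrier = 16.7 kJ/mol.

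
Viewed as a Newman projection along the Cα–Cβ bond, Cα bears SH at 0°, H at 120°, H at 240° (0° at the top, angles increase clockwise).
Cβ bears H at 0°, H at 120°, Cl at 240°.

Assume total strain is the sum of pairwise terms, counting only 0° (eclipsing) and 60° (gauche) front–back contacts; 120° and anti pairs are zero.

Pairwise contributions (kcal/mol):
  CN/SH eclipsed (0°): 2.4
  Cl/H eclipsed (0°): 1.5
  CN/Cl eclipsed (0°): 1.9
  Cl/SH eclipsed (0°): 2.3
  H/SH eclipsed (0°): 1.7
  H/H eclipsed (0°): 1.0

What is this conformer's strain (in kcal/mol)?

4.2 kcal/mol

This conformer (eclipsed): SH(0°)/H(0°) eclipsed 1.7; H(120°)/H(120°) eclipsed 1.0; H(240°)/Cl(240°) eclipsed 1.5 → 4.2 kcal/mol.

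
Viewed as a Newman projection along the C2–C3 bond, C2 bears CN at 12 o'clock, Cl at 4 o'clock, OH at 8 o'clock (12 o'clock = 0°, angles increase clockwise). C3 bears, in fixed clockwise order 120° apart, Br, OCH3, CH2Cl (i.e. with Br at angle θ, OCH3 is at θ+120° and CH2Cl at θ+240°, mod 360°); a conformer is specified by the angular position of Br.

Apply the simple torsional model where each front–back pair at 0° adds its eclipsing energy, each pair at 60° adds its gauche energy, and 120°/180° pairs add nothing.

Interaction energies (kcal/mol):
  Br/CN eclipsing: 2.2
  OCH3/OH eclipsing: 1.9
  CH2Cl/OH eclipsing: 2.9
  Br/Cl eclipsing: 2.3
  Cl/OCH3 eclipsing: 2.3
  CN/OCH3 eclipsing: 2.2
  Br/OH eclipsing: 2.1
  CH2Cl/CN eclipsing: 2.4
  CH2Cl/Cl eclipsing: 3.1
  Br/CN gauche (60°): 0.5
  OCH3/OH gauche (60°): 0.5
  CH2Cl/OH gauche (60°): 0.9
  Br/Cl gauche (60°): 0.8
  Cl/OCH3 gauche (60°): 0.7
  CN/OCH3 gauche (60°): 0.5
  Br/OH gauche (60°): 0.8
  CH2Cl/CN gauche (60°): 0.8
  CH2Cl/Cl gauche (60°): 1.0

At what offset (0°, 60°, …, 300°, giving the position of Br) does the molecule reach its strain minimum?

Br at 0° is eclipsed. CN at 0° is eclipsed with Br at 0° (2.2); Cl at 120° is eclipsed with OCH3 at 120° (2.3); OH at 240° is eclipsed with CH2Cl at 240° (2.9). Total 7.4 kcal/mol.
Br at 60° is staggered. CN at 0° is gauche with Br at 60° (0.5); CN at 0° is gauche with CH2Cl at 300° (0.8); Cl at 120° is gauche with Br at 60° (0.8); Cl at 120° is gauche with OCH3 at 180° (0.7); OH at 240° is gauche with OCH3 at 180° (0.5); OH at 240° is gauche with CH2Cl at 300° (0.9). Total 4.2 kcal/mol.
Br at 120° is eclipsed. CN at 0° is eclipsed with CH2Cl at 0° (2.4); Cl at 120° is eclipsed with Br at 120° (2.3); OH at 240° is eclipsed with OCH3 at 240° (1.9). Total 6.6 kcal/mol.
Br at 180° is staggered. CN at 0° is gauche with OCH3 at 300° (0.5); CN at 0° is gauche with CH2Cl at 60° (0.8); Cl at 120° is gauche with Br at 180° (0.8); Cl at 120° is gauche with CH2Cl at 60° (1.0); OH at 240° is gauche with Br at 180° (0.8); OH at 240° is gauche with OCH3 at 300° (0.5). Total 4.4 kcal/mol.
Br at 240° is eclipsed. CN at 0° is eclipsed with OCH3 at 0° (2.2); Cl at 120° is eclipsed with CH2Cl at 120° (3.1); OH at 240° is eclipsed with Br at 240° (2.1). Total 7.4 kcal/mol.
Br at 300° is staggered. CN at 0° is gauche with Br at 300° (0.5); CN at 0° is gauche with OCH3 at 60° (0.5); Cl at 120° is gauche with OCH3 at 60° (0.7); Cl at 120° is gauche with CH2Cl at 180° (1.0); OH at 240° is gauche with Br at 300° (0.8); OH at 240° is gauche with CH2Cl at 180° (0.9). Total 4.4 kcal/mol.
The minimum (4.2 kcal/mol) occurs with Br at 60°.

60°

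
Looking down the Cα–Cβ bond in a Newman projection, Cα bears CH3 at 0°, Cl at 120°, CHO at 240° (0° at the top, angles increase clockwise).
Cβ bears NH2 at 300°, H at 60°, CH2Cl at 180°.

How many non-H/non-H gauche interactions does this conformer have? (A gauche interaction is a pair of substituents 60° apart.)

4

Non-H gauche pairs: CH3(0°)/NH2(300°); Cl(120°)/CH2Cl(180°); CHO(240°)/NH2(300°); CHO(240°)/CH2Cl(180°) — 4 interactions.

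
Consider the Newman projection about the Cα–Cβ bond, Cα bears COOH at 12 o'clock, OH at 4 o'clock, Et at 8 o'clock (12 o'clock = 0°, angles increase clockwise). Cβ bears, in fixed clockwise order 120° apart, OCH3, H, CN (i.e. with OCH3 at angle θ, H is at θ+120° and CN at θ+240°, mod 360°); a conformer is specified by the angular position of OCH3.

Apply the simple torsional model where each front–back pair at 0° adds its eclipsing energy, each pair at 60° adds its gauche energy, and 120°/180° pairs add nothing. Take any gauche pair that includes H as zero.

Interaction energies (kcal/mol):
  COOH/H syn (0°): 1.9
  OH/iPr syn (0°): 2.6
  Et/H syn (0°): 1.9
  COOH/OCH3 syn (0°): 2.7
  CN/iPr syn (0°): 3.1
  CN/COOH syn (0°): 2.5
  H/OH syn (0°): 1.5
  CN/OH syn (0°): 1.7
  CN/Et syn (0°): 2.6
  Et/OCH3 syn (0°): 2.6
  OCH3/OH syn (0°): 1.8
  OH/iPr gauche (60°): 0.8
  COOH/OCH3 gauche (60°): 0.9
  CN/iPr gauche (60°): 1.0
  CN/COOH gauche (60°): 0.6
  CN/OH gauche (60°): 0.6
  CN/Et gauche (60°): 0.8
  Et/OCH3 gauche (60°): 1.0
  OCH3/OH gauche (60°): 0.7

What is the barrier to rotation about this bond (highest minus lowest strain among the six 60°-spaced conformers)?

OCH3 at 0° (eclipsed): COOH–OCH3 eclipsed, OH–H eclipsed, Et–CN eclipsed; 2.7 + 1.5 + 2.6 = 6.8 kcal/mol.
OCH3 at 60° (staggered): COOH–OCH3 gauche, COOH–CN gauche, OH–OCH3 gauche, Et–CN gauche; 0.9 + 0.6 + 0.7 + 0.8 = 3.0 kcal/mol.
OCH3 at 120° (eclipsed): COOH–CN eclipsed, OH–OCH3 eclipsed, Et–H eclipsed; 2.5 + 1.8 + 1.9 = 6.2 kcal/mol.
OCH3 at 180° (staggered): COOH–CN gauche, OH–OCH3 gauche, OH–CN gauche, Et–OCH3 gauche; 0.6 + 0.7 + 0.6 + 1.0 = 2.9 kcal/mol.
OCH3 at 240° (eclipsed): COOH–H eclipsed, OH–CN eclipsed, Et–OCH3 eclipsed; 1.9 + 1.7 + 2.6 = 6.2 kcal/mol.
OCH3 at 300° (staggered): COOH–OCH3 gauche, OH–CN gauche, Et–OCH3 gauche, Et–CN gauche; 0.9 + 0.6 + 1.0 + 0.8 = 3.3 kcal/mol.
Max at 0° (6.8 kcal/mol), min at 180° (2.9 kcal/mol); barrier = 3.9 kcal/mol.

3.9 kcal/mol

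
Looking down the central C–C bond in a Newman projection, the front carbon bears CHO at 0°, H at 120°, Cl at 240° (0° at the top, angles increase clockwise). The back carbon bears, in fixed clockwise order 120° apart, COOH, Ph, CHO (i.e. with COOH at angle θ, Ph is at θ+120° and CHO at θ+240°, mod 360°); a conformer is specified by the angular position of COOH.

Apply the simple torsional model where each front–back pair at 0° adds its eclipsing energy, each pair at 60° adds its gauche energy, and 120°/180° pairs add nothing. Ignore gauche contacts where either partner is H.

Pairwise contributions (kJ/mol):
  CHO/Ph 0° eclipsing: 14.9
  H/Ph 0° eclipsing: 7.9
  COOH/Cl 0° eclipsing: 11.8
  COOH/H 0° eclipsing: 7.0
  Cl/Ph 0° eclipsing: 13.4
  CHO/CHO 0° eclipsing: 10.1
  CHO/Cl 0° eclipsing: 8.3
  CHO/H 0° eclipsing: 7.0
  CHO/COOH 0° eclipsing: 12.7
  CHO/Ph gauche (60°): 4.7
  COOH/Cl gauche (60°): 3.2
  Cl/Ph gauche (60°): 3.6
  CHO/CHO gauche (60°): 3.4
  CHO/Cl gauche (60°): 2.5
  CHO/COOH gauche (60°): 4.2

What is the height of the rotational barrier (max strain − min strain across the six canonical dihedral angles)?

20.0 kJ/mol

COOH at 0° (eclipsed): CHO(0°)/COOH(0°) eclipsed 12.7; H(120°)/Ph(120°) eclipsed 7.9; Cl(240°)/CHO(240°) eclipsed 8.3 → 28.9 kJ/mol.
COOH at 60° (staggered): CHO(0°)/COOH(60°) gauche 4.2; CHO(0°)/CHO(300°) gauche 3.4; Cl(240°)/Ph(180°) gauche 3.6; Cl(240°)/CHO(300°) gauche 2.5 → 13.7 kJ/mol.
COOH at 120° (eclipsed): CHO(0°)/CHO(0°) eclipsed 10.1; H(120°)/COOH(120°) eclipsed 7.0; Cl(240°)/Ph(240°) eclipsed 13.4 → 30.5 kJ/mol.
COOH at 180° (staggered): CHO(0°)/Ph(300°) gauche 4.7; CHO(0°)/CHO(60°) gauche 3.4; Cl(240°)/COOH(180°) gauche 3.2; Cl(240°)/Ph(300°) gauche 3.6 → 14.9 kJ/mol.
COOH at 240° (eclipsed): CHO(0°)/Ph(0°) eclipsed 14.9; H(120°)/CHO(120°) eclipsed 7.0; Cl(240°)/COOH(240°) eclipsed 11.8 → 33.7 kJ/mol.
COOH at 300° (staggered): CHO(0°)/COOH(300°) gauche 4.2; CHO(0°)/Ph(60°) gauche 4.7; Cl(240°)/COOH(300°) gauche 3.2; Cl(240°)/CHO(180°) gauche 2.5 → 14.6 kJ/mol.
Max at 240° (33.7 kJ/mol), min at 60° (13.7 kJ/mol); barrier = 20.0 kJ/mol.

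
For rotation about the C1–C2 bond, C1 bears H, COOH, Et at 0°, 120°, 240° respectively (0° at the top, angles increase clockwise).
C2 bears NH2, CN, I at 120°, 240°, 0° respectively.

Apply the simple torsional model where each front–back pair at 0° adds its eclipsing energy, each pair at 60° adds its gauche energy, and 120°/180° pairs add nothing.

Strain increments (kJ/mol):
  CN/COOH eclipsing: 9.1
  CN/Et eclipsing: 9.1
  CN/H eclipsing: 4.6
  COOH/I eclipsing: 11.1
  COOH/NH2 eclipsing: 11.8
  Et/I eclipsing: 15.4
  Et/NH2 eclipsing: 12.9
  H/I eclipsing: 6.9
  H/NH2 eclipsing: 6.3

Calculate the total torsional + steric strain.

This conformer (eclipsed): H–I eclipsed, COOH–NH2 eclipsed, Et–CN eclipsed; 6.9 + 11.8 + 9.1 = 27.8 kJ/mol.

27.8 kJ/mol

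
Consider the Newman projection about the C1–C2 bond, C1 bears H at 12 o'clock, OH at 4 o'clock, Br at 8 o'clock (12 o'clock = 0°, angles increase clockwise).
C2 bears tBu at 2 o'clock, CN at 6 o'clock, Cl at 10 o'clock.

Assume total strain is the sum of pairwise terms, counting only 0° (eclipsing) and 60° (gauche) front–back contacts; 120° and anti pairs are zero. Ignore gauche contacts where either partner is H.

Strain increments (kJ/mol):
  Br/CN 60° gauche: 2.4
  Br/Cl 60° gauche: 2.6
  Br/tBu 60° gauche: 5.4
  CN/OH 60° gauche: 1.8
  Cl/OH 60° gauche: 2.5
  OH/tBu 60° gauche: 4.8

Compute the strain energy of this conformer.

11.6 kJ/mol

This conformer is staggered. OH at 120° is gauche with tBu at 60° (4.8); OH at 120° is gauche with CN at 180° (1.8); Br at 240° is gauche with CN at 180° (2.4); Br at 240° is gauche with Cl at 300° (2.6). Total 11.6 kJ/mol.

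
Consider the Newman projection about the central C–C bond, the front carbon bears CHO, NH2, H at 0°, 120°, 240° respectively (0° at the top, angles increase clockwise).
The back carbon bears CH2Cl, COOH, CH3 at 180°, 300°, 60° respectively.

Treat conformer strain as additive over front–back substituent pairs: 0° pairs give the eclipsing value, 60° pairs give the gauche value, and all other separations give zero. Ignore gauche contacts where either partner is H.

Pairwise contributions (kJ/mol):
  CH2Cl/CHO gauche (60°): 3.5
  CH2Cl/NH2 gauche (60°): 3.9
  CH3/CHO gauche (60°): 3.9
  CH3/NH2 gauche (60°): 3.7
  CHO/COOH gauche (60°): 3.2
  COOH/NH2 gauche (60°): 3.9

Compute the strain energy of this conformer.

This conformer (staggered): CHO(0°)/COOH(300°) gauche 3.2; CHO(0°)/CH3(60°) gauche 3.9; NH2(120°)/CH2Cl(180°) gauche 3.9; NH2(120°)/CH3(60°) gauche 3.7 → 14.7 kJ/mol.

14.7 kJ/mol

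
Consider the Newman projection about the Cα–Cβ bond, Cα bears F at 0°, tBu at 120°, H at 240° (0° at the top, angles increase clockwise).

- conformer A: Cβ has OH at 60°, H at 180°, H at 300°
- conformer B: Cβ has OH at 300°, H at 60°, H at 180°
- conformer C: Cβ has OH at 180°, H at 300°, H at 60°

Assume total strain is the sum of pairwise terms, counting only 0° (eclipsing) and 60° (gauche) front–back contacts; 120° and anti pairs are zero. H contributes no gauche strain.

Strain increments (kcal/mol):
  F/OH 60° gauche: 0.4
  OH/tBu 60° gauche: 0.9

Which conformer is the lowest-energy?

A (staggered): F(0°)/OH(60°) gauche 0.4; tBu(120°)/OH(60°) gauche 0.9 → 1.3 kcal/mol.
B (staggered): F(0°)/OH(300°) gauche 0.4 → 0.4 kcal/mol.
C (staggered): tBu(120°)/OH(180°) gauche 0.9 → 0.9 kcal/mol.
B has the lowest total (0.4 kcal/mol).

B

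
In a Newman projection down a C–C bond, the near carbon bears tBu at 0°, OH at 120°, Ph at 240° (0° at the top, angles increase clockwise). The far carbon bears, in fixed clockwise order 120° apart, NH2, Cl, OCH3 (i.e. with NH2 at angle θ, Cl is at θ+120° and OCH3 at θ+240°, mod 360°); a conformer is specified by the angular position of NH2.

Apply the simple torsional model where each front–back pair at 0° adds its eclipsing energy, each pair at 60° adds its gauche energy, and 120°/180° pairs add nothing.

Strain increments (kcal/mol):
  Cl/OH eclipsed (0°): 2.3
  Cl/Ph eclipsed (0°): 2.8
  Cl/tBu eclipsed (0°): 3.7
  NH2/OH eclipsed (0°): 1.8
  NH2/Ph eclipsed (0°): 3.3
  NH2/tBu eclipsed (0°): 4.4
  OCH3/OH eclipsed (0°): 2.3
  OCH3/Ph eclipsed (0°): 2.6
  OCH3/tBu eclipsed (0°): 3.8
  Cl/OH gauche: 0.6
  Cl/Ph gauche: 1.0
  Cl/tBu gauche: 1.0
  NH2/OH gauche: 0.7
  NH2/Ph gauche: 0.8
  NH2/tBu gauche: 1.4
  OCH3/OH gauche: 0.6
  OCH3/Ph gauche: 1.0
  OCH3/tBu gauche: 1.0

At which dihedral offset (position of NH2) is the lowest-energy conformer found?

NH2 at 0° is eclipsed. tBu at 0° is eclipsed with NH2 at 0° (4.4); OH at 120° is eclipsed with Cl at 120° (2.3); Ph at 240° is eclipsed with OCH3 at 240° (2.6). Total 9.3 kcal/mol.
NH2 at 60° is staggered. tBu at 0° is gauche with NH2 at 60° (1.4); tBu at 0° is gauche with OCH3 at 300° (1.0); OH at 120° is gauche with NH2 at 60° (0.7); OH at 120° is gauche with Cl at 180° (0.6); Ph at 240° is gauche with Cl at 180° (1.0); Ph at 240° is gauche with OCH3 at 300° (1.0). Total 5.7 kcal/mol.
NH2 at 120° is eclipsed. tBu at 0° is eclipsed with OCH3 at 0° (3.8); OH at 120° is eclipsed with NH2 at 120° (1.8); Ph at 240° is eclipsed with Cl at 240° (2.8). Total 8.4 kcal/mol.
NH2 at 180° is staggered. tBu at 0° is gauche with Cl at 300° (1.0); tBu at 0° is gauche with OCH3 at 60° (1.0); OH at 120° is gauche with NH2 at 180° (0.7); OH at 120° is gauche with OCH3 at 60° (0.6); Ph at 240° is gauche with NH2 at 180° (0.8); Ph at 240° is gauche with Cl at 300° (1.0). Total 5.1 kcal/mol.
NH2 at 240° is eclipsed. tBu at 0° is eclipsed with Cl at 0° (3.7); OH at 120° is eclipsed with OCH3 at 120° (2.3); Ph at 240° is eclipsed with NH2 at 240° (3.3). Total 9.3 kcal/mol.
NH2 at 300° is staggered. tBu at 0° is gauche with NH2 at 300° (1.4); tBu at 0° is gauche with Cl at 60° (1.0); OH at 120° is gauche with Cl at 60° (0.6); OH at 120° is gauche with OCH3 at 180° (0.6); Ph at 240° is gauche with NH2 at 300° (0.8); Ph at 240° is gauche with OCH3 at 180° (1.0). Total 5.4 kcal/mol.
The minimum (5.1 kcal/mol) occurs with NH2 at 180°.

180°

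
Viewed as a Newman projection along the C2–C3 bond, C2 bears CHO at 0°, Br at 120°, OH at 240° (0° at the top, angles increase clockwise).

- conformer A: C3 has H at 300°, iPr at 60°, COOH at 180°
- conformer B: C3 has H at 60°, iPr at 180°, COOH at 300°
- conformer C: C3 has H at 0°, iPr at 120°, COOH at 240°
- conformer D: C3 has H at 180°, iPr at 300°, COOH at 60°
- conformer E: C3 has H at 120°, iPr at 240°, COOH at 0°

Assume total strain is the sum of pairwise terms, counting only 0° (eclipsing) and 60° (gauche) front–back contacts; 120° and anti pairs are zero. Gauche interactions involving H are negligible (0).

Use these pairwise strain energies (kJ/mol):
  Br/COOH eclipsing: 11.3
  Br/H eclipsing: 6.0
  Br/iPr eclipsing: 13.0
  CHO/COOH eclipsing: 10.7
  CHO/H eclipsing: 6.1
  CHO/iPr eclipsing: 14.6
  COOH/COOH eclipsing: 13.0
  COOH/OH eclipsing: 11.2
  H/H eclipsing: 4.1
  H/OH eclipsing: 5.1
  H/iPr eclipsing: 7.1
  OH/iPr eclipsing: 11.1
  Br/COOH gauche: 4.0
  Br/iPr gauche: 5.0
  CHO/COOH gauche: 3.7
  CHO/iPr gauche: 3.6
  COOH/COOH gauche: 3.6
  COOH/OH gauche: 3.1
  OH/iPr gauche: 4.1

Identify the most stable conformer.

A (staggered): CHO–iPr gauche, Br–iPr gauche, Br–COOH gauche, OH–COOH gauche; 3.6 + 5.0 + 4.0 + 3.1 = 15.7 kJ/mol.
B (staggered): CHO–COOH gauche, Br–iPr gauche, OH–iPr gauche, OH–COOH gauche; 3.7 + 5.0 + 4.1 + 3.1 = 15.9 kJ/mol.
C (eclipsed): CHO–H eclipsed, Br–iPr eclipsed, OH–COOH eclipsed; 6.1 + 13.0 + 11.2 = 30.3 kJ/mol.
D (staggered): CHO–iPr gauche, CHO–COOH gauche, Br–COOH gauche, OH–iPr gauche; 3.6 + 3.7 + 4.0 + 4.1 = 15.4 kJ/mol.
E (eclipsed): CHO–COOH eclipsed, Br–H eclipsed, OH–iPr eclipsed; 10.7 + 6.0 + 11.1 = 27.8 kJ/mol.
D has the lowest total (15.4 kJ/mol).

D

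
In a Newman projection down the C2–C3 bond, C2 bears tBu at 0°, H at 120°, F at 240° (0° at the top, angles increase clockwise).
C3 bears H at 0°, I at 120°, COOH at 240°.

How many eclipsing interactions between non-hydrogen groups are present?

Non-H eclipsing pairs: F(240°)/COOH(240°) — 1 interaction.

1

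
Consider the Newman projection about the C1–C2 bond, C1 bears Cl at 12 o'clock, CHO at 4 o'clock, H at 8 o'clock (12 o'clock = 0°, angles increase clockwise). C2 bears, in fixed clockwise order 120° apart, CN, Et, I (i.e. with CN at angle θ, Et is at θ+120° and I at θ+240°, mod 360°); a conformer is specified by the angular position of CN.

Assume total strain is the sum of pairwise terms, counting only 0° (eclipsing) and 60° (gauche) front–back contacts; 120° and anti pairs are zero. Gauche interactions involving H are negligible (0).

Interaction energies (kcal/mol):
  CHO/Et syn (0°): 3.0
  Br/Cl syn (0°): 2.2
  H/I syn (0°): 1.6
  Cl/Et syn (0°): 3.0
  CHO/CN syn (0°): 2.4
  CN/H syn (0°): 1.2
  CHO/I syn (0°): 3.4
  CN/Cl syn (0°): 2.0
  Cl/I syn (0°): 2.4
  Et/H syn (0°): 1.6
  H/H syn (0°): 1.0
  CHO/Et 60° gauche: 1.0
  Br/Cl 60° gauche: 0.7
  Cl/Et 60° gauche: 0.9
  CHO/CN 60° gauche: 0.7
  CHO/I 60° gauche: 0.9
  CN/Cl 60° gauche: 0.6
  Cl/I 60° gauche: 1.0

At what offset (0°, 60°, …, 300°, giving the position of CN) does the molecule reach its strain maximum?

240°

CN at 0° (eclipsed): Cl–CN eclipsed, CHO–Et eclipsed, H–I eclipsed; 2.0 + 3.0 + 1.6 = 6.6 kcal/mol.
CN at 60° (staggered): Cl–CN gauche, Cl–I gauche, CHO–CN gauche, CHO–Et gauche; 0.6 + 1.0 + 0.7 + 1.0 = 3.3 kcal/mol.
CN at 120° (eclipsed): Cl–I eclipsed, CHO–CN eclipsed, H–Et eclipsed; 2.4 + 2.4 + 1.6 = 6.4 kcal/mol.
CN at 180° (staggered): Cl–Et gauche, Cl–I gauche, CHO–CN gauche, CHO–I gauche; 0.9 + 1.0 + 0.7 + 0.9 = 3.5 kcal/mol.
CN at 240° (eclipsed): Cl–Et eclipsed, CHO–I eclipsed, H–CN eclipsed; 3.0 + 3.4 + 1.2 = 7.6 kcal/mol.
CN at 300° (staggered): Cl–CN gauche, Cl–Et gauche, CHO–Et gauche, CHO–I gauche; 0.6 + 0.9 + 1.0 + 0.9 = 3.4 kcal/mol.
The maximum (7.6 kcal/mol) occurs with CN at 240°.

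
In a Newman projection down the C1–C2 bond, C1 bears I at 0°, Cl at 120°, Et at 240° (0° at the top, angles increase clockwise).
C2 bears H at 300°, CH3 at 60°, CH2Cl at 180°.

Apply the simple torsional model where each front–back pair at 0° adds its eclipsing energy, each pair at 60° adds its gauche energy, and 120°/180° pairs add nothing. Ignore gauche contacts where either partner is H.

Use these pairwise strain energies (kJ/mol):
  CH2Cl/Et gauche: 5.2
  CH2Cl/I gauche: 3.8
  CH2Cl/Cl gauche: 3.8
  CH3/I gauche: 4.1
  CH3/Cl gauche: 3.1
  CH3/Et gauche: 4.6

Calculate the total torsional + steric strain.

16.2 kJ/mol

This conformer is staggered. I at 0° is gauche with CH3 at 60° (4.1); Cl at 120° is gauche with CH3 at 60° (3.1); Cl at 120° is gauche with CH2Cl at 180° (3.8); Et at 240° is gauche with CH2Cl at 180° (5.2). Total 16.2 kJ/mol.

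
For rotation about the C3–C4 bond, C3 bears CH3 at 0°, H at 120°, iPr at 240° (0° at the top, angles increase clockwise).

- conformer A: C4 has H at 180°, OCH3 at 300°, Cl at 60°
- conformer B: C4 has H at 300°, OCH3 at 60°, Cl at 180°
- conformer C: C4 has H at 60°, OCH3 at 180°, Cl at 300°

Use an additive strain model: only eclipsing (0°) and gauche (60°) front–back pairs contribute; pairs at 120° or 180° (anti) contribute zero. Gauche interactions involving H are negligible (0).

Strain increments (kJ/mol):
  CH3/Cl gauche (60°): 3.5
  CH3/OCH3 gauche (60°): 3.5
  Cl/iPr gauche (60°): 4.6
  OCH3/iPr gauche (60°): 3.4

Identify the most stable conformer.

A (staggered): CH3(0°)/OCH3(300°) gauche 3.5; CH3(0°)/Cl(60°) gauche 3.5; iPr(240°)/OCH3(300°) gauche 3.4 → 10.4 kJ/mol.
B (staggered): CH3(0°)/OCH3(60°) gauche 3.5; iPr(240°)/Cl(180°) gauche 4.6 → 8.1 kJ/mol.
C (staggered): CH3(0°)/Cl(300°) gauche 3.5; iPr(240°)/OCH3(180°) gauche 3.4; iPr(240°)/Cl(300°) gauche 4.6 → 11.5 kJ/mol.
B has the lowest total (8.1 kJ/mol).

B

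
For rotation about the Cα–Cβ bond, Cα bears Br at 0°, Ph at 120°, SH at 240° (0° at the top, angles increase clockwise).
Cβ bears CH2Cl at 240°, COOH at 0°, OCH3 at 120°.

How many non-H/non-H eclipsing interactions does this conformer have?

3

Non-H eclipsing pairs: Br(0°)/COOH(0°); Ph(120°)/OCH3(120°); SH(240°)/CH2Cl(240°) — 3 interactions.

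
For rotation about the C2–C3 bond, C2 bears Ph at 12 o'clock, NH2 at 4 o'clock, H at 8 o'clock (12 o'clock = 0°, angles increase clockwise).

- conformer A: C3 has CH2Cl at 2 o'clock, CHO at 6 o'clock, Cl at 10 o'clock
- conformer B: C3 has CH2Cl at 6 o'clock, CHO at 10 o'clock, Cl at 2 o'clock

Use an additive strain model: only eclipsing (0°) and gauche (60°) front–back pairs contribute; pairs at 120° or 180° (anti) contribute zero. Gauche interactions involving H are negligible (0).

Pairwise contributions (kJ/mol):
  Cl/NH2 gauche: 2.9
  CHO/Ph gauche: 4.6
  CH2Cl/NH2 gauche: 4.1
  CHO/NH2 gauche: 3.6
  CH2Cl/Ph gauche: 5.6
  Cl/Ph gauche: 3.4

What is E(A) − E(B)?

A is staggered. Ph at 0° is gauche with CH2Cl at 60° (5.6); Ph at 0° is gauche with Cl at 300° (3.4); NH2 at 120° is gauche with CH2Cl at 60° (4.1); NH2 at 120° is gauche with CHO at 180° (3.6). Total 16.7 kJ/mol.
B is staggered. Ph at 0° is gauche with CHO at 300° (4.6); Ph at 0° is gauche with Cl at 60° (3.4); NH2 at 120° is gauche with CH2Cl at 180° (4.1); NH2 at 120° is gauche with Cl at 60° (2.9). Total 15.0 kJ/mol.
E(A) − E(B) = 16.7 − 15.0 = +1.7 kJ/mol.

+1.7 kJ/mol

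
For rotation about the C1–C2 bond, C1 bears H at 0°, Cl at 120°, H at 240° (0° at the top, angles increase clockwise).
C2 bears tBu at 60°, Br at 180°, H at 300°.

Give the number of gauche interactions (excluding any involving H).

Non-H gauche pairs: Cl(120°)/tBu(60°); Cl(120°)/Br(180°) — 2 interactions.

2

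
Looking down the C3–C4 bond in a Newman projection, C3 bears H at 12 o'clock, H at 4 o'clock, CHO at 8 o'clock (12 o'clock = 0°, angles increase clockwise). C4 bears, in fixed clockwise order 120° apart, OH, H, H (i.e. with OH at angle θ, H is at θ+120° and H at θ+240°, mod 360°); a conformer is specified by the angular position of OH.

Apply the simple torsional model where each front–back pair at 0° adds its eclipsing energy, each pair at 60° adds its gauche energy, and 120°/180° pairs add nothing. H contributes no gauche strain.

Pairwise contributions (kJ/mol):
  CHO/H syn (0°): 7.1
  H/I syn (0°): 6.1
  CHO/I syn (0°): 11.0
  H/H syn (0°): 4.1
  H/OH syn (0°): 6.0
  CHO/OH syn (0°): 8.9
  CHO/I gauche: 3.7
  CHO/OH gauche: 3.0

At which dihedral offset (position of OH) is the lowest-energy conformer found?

60°

OH at 0° (eclipsed): H–OH eclipsed, H–H eclipsed, CHO–H eclipsed; 6.0 + 4.1 + 7.1 = 17.2 kJ/mol.
OH at 60° (staggered): no non-H gauche contacts → 0.0 kJ/mol.
OH at 120° (eclipsed): H–H eclipsed, H–OH eclipsed, CHO–H eclipsed; 4.1 + 6.0 + 7.1 = 17.2 kJ/mol.
OH at 180° (staggered): CHO–OH gauche; 3.0 = 3.0 kJ/mol.
OH at 240° (eclipsed): H–H eclipsed, H–H eclipsed, CHO–OH eclipsed; 4.1 + 4.1 + 8.9 = 17.1 kJ/mol.
OH at 300° (staggered): CHO–OH gauche; 3.0 = 3.0 kJ/mol.
The minimum (0.0 kJ/mol) occurs with OH at 60°.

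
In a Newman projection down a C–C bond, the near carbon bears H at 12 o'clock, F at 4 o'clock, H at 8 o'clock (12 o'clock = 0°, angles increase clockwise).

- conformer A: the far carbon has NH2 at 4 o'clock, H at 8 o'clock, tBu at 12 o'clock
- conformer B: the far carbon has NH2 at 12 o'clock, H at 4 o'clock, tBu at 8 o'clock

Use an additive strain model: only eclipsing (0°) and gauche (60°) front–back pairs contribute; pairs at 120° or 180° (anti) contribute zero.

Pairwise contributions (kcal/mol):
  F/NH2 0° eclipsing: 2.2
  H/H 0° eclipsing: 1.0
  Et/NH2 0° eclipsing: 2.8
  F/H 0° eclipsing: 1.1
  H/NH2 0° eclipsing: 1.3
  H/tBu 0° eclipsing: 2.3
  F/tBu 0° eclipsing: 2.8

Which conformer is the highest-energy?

A

A is eclipsed. H at 0° is eclipsed with tBu at 0° (2.3); F at 120° is eclipsed with NH2 at 120° (2.2); H at 240° is eclipsed with H at 240° (1.0). Total 5.5 kcal/mol.
B is eclipsed. H at 0° is eclipsed with NH2 at 0° (1.3); F at 120° is eclipsed with H at 120° (1.1); H at 240° is eclipsed with tBu at 240° (2.3). Total 4.7 kcal/mol.
A has the highest total (5.5 kcal/mol).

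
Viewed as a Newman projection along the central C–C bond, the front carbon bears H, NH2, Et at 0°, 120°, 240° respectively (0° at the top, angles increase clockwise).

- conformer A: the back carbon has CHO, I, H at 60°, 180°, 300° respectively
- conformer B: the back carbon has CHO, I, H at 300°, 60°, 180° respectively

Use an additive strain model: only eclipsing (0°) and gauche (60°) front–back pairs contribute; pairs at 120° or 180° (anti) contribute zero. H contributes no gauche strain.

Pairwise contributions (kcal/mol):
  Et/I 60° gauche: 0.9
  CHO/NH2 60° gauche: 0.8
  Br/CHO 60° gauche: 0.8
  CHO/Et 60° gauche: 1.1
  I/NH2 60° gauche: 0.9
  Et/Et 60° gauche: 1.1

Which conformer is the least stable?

A

A is staggered. NH2 at 120° is gauche with CHO at 60° (0.8); NH2 at 120° is gauche with I at 180° (0.9); Et at 240° is gauche with I at 180° (0.9). Total 2.6 kcal/mol.
B is staggered. NH2 at 120° is gauche with I at 60° (0.9); Et at 240° is gauche with CHO at 300° (1.1). Total 2.0 kcal/mol.
A has the highest total (2.6 kcal/mol).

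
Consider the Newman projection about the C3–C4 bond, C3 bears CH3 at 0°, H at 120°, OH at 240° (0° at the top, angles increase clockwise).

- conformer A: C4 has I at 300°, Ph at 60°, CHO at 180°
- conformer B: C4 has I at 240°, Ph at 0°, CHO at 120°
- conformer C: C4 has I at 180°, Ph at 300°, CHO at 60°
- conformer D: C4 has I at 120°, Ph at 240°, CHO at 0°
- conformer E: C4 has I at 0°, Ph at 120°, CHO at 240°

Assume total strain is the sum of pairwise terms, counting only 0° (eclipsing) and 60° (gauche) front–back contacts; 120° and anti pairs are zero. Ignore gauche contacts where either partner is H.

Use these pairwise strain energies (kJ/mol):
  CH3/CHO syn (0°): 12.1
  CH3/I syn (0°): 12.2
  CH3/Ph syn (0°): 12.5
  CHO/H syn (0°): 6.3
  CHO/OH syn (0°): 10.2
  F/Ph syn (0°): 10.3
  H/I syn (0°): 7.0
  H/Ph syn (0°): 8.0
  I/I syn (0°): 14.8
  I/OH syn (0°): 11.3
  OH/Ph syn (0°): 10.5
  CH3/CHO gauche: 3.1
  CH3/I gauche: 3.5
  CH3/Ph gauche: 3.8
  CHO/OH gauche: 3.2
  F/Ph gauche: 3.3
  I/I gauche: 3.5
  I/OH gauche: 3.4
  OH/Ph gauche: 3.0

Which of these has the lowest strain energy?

A (staggered): CH3(0°)/I(300°) gauche 3.5; CH3(0°)/Ph(60°) gauche 3.8; OH(240°)/I(300°) gauche 3.4; OH(240°)/CHO(180°) gauche 3.2 → 13.9 kJ/mol.
B (eclipsed): CH3(0°)/Ph(0°) eclipsed 12.5; H(120°)/CHO(120°) eclipsed 6.3; OH(240°)/I(240°) eclipsed 11.3 → 30.1 kJ/mol.
C (staggered): CH3(0°)/Ph(300°) gauche 3.8; CH3(0°)/CHO(60°) gauche 3.1; OH(240°)/I(180°) gauche 3.4; OH(240°)/Ph(300°) gauche 3.0 → 13.3 kJ/mol.
D (eclipsed): CH3(0°)/CHO(0°) eclipsed 12.1; H(120°)/I(120°) eclipsed 7.0; OH(240°)/Ph(240°) eclipsed 10.5 → 29.6 kJ/mol.
E (eclipsed): CH3(0°)/I(0°) eclipsed 12.2; H(120°)/Ph(120°) eclipsed 8.0; OH(240°)/CHO(240°) eclipsed 10.2 → 30.4 kJ/mol.
C has the lowest total (13.3 kJ/mol).

C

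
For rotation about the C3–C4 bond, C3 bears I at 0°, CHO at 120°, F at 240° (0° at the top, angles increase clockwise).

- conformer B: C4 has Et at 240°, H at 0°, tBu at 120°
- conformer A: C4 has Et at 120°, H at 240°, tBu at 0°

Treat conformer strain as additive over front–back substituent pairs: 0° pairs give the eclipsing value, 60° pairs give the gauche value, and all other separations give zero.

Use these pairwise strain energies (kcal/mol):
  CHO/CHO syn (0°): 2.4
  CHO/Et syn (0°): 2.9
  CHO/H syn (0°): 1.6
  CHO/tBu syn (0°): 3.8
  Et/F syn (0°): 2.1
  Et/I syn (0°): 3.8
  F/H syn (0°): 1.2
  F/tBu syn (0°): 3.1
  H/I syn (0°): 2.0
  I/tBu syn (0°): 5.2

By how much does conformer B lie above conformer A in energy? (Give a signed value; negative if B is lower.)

B (eclipsed): I(0°)/H(0°) eclipsed 2.0; CHO(120°)/tBu(120°) eclipsed 3.8; F(240°)/Et(240°) eclipsed 2.1 → 7.9 kcal/mol.
A (eclipsed): I(0°)/tBu(0°) eclipsed 5.2; CHO(120°)/Et(120°) eclipsed 2.9; F(240°)/H(240°) eclipsed 1.2 → 9.3 kcal/mol.
E(B) − E(A) = 7.9 − 9.3 = -1.4 kcal/mol.

-1.4 kcal/mol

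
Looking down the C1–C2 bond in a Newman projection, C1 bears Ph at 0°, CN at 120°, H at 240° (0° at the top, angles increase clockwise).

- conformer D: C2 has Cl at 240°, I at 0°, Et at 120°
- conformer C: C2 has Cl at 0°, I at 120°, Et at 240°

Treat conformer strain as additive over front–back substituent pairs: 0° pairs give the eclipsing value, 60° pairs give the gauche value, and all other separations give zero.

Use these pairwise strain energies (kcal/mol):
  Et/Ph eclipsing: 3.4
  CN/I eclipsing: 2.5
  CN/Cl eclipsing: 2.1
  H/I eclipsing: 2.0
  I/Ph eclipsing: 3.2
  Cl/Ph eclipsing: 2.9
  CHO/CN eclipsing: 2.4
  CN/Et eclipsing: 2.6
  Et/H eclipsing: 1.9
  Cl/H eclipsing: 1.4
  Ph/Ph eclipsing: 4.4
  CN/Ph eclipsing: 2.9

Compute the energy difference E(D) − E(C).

D is eclipsed. Ph at 0° is eclipsed with I at 0° (3.2); CN at 120° is eclipsed with Et at 120° (2.6); H at 240° is eclipsed with Cl at 240° (1.4). Total 7.2 kcal/mol.
C is eclipsed. Ph at 0° is eclipsed with Cl at 0° (2.9); CN at 120° is eclipsed with I at 120° (2.5); H at 240° is eclipsed with Et at 240° (1.9). Total 7.3 kcal/mol.
E(D) − E(C) = 7.2 − 7.3 = -0.1 kcal/mol.

-0.1 kcal/mol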